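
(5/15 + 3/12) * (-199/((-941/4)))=1393/2823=0.49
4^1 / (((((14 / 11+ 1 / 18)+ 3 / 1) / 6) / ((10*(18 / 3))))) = 285120 / 857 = 332.70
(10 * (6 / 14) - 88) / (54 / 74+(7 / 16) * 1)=-346912 / 4837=-71.72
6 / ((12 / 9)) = 9 / 2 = 4.50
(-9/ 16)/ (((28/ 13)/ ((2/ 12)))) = -39/ 896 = -0.04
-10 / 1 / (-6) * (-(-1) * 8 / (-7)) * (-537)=7160 / 7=1022.86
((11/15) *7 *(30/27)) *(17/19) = 2618/513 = 5.10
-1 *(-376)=376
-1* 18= -18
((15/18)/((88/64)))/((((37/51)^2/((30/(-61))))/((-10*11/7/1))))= 5202000/584563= 8.90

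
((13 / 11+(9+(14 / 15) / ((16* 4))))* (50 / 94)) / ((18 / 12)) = 269185 / 74448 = 3.62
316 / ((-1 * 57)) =-316 / 57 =-5.54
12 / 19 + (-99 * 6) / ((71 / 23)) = -258726 / 1349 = -191.79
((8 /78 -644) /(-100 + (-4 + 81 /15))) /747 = 125560 /14362569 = 0.01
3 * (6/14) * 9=81/7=11.57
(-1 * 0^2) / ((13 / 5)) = 0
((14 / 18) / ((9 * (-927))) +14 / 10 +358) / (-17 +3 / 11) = -185530543 / 8635005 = -21.49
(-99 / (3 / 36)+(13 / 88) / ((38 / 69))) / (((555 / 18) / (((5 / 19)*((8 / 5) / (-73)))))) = 2383065 / 10725671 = 0.22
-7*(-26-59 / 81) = 15155 / 81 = 187.10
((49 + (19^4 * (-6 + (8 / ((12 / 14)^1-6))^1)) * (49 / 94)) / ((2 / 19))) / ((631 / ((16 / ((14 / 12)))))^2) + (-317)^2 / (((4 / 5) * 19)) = 6126952121267 / 1422231092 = 4307.99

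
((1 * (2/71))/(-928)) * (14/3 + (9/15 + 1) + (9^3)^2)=-7971709/494160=-16.13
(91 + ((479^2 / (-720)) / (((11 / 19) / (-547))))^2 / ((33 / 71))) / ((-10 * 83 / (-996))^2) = 403721852297817014999 / 1437480000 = 280853891739.58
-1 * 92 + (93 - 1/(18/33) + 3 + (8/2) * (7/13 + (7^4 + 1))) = 749761/78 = 9612.32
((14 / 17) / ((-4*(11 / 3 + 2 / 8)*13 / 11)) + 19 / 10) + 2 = 400473 / 103870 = 3.86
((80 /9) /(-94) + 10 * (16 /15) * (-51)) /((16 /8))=-115076 /423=-272.05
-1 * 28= -28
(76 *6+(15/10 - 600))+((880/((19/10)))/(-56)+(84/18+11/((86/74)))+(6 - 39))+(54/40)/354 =-6868612607/40490520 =-169.64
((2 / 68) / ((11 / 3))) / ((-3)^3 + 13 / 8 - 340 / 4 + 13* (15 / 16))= -24 / 293777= -0.00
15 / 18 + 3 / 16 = 49 / 48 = 1.02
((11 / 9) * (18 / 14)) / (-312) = -11 / 2184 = -0.01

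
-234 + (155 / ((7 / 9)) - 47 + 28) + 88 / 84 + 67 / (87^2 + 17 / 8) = -9568294 / 181707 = -52.66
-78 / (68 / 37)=-1443 / 34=-42.44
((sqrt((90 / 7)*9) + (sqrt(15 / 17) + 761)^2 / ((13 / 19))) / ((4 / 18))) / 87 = 27*sqrt(70) / 406 + 43377*sqrt(255) / 6409 + 280584552 / 6409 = 43888.41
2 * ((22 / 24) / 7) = 11 / 42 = 0.26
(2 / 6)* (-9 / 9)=-1 / 3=-0.33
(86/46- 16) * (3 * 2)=-1950/23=-84.78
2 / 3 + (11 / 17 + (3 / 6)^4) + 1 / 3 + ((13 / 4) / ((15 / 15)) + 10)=4069 / 272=14.96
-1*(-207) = 207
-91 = -91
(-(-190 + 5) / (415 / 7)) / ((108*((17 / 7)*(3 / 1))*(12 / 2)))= 0.00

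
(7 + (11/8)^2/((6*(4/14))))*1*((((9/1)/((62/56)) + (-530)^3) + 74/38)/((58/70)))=-19099003993492325/13118208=-1455915624.56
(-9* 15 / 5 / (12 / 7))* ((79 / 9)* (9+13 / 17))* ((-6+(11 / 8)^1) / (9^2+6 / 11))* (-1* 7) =-130766251 / 243984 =-535.96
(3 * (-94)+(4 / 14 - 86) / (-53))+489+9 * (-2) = 70719 / 371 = 190.62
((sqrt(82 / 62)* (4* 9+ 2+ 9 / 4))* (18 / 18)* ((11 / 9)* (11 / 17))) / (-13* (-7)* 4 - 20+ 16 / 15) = 97405* sqrt(1271) / 32733024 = 0.11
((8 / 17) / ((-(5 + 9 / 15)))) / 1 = -10 / 119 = -0.08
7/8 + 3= 31/8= 3.88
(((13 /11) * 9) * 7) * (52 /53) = 42588 /583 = 73.05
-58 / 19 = -3.05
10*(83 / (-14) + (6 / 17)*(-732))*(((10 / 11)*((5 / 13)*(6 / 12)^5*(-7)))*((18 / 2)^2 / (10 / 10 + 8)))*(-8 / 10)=-14152275 / 9724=-1455.40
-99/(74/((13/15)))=-429/370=-1.16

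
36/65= 0.55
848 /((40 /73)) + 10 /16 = 61929 /40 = 1548.22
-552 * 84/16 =-2898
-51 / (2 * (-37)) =51 / 74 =0.69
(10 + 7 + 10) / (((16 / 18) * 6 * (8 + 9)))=81 / 272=0.30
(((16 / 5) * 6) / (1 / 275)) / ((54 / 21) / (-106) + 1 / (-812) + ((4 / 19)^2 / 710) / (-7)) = -29120670902400 / 140635219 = -207065.28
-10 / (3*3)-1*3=-37 / 9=-4.11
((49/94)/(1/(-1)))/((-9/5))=245/846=0.29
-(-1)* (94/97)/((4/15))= 3.63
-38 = -38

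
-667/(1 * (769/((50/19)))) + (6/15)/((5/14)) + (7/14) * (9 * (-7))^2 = 1448927191/730550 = 1983.34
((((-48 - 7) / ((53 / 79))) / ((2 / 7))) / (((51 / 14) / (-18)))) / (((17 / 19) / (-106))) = -48542340 / 289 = -167966.57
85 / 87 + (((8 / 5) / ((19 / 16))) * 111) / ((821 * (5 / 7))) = 41800547 / 33927825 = 1.23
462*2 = 924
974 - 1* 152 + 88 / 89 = 73246 / 89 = 822.99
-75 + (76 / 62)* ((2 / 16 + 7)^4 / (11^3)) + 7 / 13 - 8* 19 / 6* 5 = -655015832891 / 3295598592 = -198.75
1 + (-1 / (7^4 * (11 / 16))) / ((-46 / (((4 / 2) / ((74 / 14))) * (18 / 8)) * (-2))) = 3210805 / 3210823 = 1.00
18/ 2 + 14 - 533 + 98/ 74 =-18821/ 37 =-508.68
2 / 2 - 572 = -571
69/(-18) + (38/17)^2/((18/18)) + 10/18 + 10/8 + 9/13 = 495167/135252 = 3.66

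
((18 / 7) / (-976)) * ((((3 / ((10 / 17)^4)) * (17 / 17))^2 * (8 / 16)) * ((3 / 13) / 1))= -1695109058163 / 8881600000000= -0.19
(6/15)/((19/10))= 4/19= 0.21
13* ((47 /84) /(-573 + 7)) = -611 /47544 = -0.01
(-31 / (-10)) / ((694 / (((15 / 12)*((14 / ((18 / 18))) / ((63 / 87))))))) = 899 / 8328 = 0.11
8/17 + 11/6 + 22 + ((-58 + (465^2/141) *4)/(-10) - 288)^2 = 802131.29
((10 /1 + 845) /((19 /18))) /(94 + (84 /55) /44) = 490050 /56891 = 8.61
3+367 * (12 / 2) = 2205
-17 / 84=-0.20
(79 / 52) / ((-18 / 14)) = -553 / 468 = -1.18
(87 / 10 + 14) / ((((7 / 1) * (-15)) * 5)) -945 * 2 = -9922727 / 5250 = -1890.04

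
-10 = -10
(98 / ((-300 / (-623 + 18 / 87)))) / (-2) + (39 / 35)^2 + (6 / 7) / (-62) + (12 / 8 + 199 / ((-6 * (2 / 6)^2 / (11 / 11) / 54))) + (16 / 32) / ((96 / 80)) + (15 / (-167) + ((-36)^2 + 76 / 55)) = -60368737305841 / 4046084350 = -14920.29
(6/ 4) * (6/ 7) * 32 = 288/ 7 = 41.14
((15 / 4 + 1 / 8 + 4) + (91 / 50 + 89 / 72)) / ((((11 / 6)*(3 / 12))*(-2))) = -9838 / 825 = -11.92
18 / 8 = 9 / 4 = 2.25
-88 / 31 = -2.84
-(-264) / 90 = 2.93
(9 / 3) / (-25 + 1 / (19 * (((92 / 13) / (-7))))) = -1748 / 14597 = -0.12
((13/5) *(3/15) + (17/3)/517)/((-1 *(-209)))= 20588/8103975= 0.00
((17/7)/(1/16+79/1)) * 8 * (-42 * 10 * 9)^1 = -235008/253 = -928.89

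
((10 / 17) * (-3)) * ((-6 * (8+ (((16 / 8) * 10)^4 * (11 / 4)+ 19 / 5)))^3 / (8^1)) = 1725114785881918471398 / 425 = 4059093613839808168.00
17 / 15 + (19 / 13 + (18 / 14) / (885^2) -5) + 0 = -57140576 / 23757825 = -2.41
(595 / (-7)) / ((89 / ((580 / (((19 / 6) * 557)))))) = -295800 / 941887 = -0.31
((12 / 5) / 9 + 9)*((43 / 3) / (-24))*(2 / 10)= -5977 / 5400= -1.11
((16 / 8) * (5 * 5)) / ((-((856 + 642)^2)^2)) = -25 / 2517776976008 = -0.00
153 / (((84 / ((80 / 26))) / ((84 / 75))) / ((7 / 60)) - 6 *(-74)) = 714 / 3047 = 0.23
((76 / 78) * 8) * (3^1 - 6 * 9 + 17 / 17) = -15200 / 39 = -389.74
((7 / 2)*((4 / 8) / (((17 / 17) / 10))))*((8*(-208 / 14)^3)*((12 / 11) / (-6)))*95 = 4274483200 / 539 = 7930395.55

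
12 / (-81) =-4 / 27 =-0.15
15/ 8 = 1.88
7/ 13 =0.54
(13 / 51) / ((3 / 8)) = 0.68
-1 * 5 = -5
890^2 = 792100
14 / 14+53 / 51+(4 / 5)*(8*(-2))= -2744 / 255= -10.76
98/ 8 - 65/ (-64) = 849/ 64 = 13.27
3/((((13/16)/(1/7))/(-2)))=-96/91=-1.05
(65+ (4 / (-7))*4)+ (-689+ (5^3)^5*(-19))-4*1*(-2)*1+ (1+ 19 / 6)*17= -24353027366743 / 42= -579833984922.45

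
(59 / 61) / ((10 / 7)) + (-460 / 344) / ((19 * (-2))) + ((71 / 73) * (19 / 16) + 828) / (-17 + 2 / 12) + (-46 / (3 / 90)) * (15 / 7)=-309241634552331 / 102885496280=-3005.69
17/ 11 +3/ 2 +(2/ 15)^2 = 15163/ 4950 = 3.06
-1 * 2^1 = -2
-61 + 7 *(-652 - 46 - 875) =-11072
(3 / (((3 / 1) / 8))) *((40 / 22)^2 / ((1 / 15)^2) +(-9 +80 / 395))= 56207240 / 9559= 5880.03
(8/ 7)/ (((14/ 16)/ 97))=6208/ 49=126.69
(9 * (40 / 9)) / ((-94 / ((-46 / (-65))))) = -184 / 611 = -0.30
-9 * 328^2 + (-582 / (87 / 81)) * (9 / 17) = -968542.87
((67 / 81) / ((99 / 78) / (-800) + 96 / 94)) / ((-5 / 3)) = -13099840 / 26914923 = -0.49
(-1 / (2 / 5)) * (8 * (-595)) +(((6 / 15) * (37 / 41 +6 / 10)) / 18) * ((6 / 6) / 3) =329332808 / 27675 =11900.01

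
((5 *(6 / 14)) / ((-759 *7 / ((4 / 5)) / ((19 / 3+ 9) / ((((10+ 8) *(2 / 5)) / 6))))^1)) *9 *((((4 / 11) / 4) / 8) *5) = -25 / 11858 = -0.00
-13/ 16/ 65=-1/ 80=-0.01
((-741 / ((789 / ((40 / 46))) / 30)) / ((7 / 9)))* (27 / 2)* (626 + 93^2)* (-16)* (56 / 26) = 822195360000 / 6049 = 135922526.04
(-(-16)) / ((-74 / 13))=-104 / 37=-2.81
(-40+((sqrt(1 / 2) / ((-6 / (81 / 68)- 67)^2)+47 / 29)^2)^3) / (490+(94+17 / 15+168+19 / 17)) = -15563123656714893994748142597727959425596344923113359 / 536536536920187005816828795060602954440539099218750000+20956806124521000634173027304553684902479*sqrt(2) / 2445299713033822394078579220654712120046875000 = -0.03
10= 10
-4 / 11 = -0.36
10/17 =0.59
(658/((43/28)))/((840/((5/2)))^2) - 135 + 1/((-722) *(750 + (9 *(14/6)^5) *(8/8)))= -135.00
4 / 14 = 2 / 7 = 0.29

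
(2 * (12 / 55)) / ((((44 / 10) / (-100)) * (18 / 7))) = -1400 / 363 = -3.86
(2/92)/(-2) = -1/92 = -0.01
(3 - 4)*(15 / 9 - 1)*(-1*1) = 0.67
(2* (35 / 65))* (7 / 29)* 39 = 294 / 29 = 10.14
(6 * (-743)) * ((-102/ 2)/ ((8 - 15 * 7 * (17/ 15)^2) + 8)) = -3410370/ 1783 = -1912.71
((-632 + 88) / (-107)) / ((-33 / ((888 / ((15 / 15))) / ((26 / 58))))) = -305.19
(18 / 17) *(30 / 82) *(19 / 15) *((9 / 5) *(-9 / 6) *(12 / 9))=-6156 / 3485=-1.77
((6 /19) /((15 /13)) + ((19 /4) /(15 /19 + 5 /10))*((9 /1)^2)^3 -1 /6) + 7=27338752892 /13965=1957662.22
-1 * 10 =-10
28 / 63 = 4 / 9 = 0.44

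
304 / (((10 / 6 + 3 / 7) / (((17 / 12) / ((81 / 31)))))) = 70091 / 891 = 78.67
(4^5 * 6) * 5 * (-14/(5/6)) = -516096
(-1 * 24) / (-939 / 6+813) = -48 / 1313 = -0.04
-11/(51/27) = -99/17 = -5.82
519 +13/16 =8317/16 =519.81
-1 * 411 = -411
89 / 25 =3.56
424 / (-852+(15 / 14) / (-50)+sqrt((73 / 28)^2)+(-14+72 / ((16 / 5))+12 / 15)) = -3710 / 7351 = -0.50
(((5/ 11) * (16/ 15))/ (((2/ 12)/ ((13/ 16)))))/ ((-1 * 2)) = -13/ 11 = -1.18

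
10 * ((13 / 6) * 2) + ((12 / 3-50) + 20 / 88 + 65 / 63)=-1951 / 1386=-1.41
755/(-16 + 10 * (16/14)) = -5285/32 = -165.16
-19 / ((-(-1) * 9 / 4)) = -76 / 9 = -8.44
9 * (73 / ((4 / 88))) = 14454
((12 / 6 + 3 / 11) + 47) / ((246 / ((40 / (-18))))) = -5420 / 12177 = -0.45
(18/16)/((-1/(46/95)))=-207/380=-0.54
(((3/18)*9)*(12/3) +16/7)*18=1044/7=149.14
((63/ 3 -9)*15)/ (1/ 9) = 1620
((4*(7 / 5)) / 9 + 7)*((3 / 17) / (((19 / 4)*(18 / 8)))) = 5488 / 43605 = 0.13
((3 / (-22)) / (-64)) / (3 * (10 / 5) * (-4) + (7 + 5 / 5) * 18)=1 / 56320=0.00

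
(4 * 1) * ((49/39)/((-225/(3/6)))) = -0.01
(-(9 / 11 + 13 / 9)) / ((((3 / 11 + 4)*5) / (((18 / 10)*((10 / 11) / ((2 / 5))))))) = -224 / 517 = -0.43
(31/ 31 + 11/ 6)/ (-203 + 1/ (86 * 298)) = -217838/ 15607449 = -0.01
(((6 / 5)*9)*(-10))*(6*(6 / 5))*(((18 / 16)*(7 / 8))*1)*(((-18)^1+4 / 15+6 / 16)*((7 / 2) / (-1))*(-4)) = 74406843 / 400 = 186017.11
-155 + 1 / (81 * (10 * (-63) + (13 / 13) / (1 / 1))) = -7897096 / 50949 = -155.00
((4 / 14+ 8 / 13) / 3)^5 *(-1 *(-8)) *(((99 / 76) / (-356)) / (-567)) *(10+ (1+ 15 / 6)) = 10195345688 / 5983201486254447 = 0.00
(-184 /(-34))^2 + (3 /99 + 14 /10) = 1464764 /47685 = 30.72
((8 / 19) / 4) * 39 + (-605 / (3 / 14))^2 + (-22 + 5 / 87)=39529147445 / 4959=7971193.27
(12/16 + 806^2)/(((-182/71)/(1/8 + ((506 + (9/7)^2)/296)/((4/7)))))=-18457519473/23296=-792304.24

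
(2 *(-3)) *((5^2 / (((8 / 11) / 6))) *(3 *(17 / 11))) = -11475 / 2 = -5737.50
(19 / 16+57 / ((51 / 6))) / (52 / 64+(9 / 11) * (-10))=-23617 / 22049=-1.07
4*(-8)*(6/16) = -12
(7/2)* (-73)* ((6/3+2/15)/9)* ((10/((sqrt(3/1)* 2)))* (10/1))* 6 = -163520* sqrt(3)/27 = -10489.81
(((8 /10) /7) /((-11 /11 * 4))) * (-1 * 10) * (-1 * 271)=-542 /7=-77.43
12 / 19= 0.63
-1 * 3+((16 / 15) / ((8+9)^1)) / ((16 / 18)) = -249 / 85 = -2.93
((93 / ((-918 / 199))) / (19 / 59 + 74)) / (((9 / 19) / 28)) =-96816286 / 6038145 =-16.03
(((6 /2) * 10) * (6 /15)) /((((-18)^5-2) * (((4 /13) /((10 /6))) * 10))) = -13 /3779140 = -0.00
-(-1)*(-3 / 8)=-3 / 8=-0.38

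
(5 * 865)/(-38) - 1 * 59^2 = -136603/38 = -3594.82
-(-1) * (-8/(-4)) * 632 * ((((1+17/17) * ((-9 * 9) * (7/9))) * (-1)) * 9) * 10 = 14333760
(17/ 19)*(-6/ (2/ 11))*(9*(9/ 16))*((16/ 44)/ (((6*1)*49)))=-1377/ 7448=-0.18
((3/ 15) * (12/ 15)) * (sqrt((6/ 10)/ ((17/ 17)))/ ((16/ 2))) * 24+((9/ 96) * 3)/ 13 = 9/ 416+12 * sqrt(15)/ 125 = 0.39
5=5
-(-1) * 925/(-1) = -925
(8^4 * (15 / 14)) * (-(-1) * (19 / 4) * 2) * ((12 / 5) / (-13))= -700416 / 91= -7696.88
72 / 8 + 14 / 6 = 34 / 3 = 11.33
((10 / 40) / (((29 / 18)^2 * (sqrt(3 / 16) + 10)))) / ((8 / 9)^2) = 32805 / 2686154- 6561 * sqrt(3) / 21489232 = 0.01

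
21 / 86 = 0.24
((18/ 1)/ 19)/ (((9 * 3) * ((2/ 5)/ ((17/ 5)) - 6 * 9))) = -17/ 26106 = -0.00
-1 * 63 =-63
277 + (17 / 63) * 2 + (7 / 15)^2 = 437468 / 1575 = 277.76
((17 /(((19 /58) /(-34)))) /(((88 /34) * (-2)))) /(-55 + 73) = 142477 /7524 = 18.94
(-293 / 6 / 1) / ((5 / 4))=-586 / 15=-39.07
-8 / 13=-0.62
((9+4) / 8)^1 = 13 / 8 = 1.62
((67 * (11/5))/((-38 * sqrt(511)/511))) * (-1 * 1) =87.68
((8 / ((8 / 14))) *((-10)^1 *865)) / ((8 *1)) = -30275 / 2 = -15137.50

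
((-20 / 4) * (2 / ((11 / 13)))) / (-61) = 130 / 671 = 0.19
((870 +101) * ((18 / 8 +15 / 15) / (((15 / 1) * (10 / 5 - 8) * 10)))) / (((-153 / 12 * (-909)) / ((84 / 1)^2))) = -2474108 / 1158975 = -2.13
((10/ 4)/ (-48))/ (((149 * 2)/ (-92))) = 115/ 7152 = 0.02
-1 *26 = -26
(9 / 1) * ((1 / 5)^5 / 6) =0.00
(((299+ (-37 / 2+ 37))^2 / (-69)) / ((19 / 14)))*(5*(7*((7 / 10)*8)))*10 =-2766123500 / 1311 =-2109934.02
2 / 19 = 0.11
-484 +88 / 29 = -13948 / 29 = -480.97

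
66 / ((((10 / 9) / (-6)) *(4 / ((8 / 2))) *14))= -891 / 35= -25.46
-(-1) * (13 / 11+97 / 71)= 1990 / 781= 2.55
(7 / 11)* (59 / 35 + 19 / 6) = 1019 / 330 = 3.09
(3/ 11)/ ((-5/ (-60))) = 36/ 11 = 3.27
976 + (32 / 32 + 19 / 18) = 17605 / 18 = 978.06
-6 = -6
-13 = -13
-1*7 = -7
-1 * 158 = -158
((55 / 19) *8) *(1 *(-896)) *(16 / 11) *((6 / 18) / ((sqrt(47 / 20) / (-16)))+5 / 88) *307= -110028800 / 209+5633474560 *sqrt(235) / 2679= 31709279.78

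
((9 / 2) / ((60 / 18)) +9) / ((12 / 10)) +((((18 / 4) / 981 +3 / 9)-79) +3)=-175369 / 2616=-67.04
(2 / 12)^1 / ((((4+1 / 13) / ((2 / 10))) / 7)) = 91 / 1590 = 0.06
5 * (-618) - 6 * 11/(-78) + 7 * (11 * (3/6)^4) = -641543/208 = -3084.34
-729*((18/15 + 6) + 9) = -59049/5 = -11809.80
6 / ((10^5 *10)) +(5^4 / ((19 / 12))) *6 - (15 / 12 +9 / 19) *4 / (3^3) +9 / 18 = 607562751539 / 256500000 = 2368.67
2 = 2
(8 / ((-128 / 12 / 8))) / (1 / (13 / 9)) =-26 / 3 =-8.67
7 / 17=0.41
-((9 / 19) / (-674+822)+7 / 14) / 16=-1415 / 44992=-0.03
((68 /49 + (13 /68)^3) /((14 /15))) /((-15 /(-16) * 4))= 0.40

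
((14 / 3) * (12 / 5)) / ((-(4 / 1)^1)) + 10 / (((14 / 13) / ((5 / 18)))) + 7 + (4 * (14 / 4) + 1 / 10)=6577 / 315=20.88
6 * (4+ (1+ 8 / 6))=38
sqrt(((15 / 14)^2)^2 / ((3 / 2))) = 75 * sqrt(6) / 196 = 0.94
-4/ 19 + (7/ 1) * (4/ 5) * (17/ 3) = 8984/ 285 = 31.52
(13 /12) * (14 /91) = 1 /6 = 0.17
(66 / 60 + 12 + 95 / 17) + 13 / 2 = 2141 / 85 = 25.19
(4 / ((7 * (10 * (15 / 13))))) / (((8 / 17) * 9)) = 0.01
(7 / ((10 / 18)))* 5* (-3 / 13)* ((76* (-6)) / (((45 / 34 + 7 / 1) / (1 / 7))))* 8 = 3348864 / 3679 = 910.26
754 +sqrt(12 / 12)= 755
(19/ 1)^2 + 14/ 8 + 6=1475/ 4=368.75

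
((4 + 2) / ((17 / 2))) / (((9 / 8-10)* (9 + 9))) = -16 / 3621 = -0.00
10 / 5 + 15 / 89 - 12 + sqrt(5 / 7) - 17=-2388 / 89 + sqrt(35) / 7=-25.99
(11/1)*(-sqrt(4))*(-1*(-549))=-12078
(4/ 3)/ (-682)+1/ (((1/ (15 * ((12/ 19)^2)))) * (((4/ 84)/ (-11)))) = -510436802/ 369303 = -1382.16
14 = 14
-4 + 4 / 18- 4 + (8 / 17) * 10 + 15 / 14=-4285 / 2142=-2.00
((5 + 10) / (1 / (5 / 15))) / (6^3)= 5 / 216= 0.02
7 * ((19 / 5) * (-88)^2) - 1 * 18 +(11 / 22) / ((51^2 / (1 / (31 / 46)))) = 205972.40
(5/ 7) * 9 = 45/ 7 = 6.43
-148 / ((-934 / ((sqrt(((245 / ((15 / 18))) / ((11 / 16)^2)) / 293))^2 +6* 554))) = 8726156664 / 16556551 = 527.05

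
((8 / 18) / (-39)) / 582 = -2 / 102141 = -0.00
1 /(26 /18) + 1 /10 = 103 /130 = 0.79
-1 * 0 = 0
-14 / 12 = -7 / 6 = -1.17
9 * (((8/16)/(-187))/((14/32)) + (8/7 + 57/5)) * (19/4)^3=5065213743/418880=12092.28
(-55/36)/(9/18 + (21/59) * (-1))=-3245/306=-10.60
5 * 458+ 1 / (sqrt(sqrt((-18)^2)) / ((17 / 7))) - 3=17 * sqrt(2) / 42+ 2287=2287.57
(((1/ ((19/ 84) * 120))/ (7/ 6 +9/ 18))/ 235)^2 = 441/ 49840562500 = 0.00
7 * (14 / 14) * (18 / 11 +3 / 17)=12.69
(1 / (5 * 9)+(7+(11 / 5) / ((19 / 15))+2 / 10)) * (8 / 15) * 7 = 85792 / 2565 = 33.45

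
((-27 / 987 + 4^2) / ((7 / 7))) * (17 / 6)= 89335 / 1974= 45.26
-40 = -40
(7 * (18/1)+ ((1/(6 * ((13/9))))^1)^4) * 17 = 978843969/456976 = 2142.00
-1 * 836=-836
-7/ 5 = -1.40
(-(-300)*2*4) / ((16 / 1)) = 150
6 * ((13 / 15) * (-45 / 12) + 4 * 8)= 345 / 2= 172.50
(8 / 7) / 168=1 / 147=0.01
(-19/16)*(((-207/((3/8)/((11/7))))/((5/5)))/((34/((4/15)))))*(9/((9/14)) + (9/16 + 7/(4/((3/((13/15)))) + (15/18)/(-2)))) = 194.19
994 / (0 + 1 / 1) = 994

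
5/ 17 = 0.29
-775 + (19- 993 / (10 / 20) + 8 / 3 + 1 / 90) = -246539 / 90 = -2739.32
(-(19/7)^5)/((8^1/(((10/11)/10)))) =-1.67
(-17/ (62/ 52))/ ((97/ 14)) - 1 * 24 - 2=-84370/ 3007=-28.06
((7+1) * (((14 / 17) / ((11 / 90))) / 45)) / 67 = 224 / 12529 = 0.02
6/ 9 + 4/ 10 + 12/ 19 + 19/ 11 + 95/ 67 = 1017338/ 210045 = 4.84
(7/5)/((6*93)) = 7/2790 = 0.00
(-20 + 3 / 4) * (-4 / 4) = 77 / 4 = 19.25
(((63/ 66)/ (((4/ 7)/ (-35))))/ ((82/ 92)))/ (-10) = 23667/ 3608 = 6.56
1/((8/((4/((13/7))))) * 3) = 7/78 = 0.09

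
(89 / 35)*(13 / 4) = 1157 / 140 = 8.26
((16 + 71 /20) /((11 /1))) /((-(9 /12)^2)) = -1564 /495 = -3.16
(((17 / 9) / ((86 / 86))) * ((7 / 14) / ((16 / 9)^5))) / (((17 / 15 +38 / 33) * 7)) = 18403605 / 5534384128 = 0.00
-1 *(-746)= 746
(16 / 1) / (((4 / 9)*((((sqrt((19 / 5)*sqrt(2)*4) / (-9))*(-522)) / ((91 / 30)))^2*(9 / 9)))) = 0.00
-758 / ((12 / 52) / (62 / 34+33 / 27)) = -4591964 / 459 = -10004.28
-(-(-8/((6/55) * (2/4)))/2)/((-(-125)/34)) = -1496/75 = -19.95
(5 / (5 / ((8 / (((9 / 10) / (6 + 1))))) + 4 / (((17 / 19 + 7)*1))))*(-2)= -84000 / 4931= -17.04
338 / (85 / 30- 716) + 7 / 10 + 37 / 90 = 24538 / 38511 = 0.64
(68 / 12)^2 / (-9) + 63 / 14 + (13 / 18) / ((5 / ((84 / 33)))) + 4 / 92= 1.34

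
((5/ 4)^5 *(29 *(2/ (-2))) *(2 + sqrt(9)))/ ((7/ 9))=-4078125/ 7168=-568.93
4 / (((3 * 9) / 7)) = 28 / 27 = 1.04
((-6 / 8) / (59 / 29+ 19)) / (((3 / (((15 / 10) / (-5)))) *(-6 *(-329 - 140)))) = 29 / 22887200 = 0.00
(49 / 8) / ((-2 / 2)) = -49 / 8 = -6.12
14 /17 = 0.82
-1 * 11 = -11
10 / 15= 2 / 3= 0.67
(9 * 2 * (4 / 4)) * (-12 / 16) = -27 / 2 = -13.50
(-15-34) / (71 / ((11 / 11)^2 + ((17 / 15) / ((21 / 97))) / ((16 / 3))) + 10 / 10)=-163121 / 122609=-1.33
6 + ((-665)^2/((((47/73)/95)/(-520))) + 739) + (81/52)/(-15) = -33930888510.42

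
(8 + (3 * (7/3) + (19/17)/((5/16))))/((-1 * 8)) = -1579/680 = -2.32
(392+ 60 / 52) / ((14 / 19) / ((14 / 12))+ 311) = 97109 / 76973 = 1.26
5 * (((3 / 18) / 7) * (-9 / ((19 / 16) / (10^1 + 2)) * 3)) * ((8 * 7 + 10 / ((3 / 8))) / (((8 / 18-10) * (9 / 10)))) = 312.22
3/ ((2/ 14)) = 21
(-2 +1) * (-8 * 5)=40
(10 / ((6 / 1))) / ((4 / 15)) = 25 / 4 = 6.25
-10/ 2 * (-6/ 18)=5/ 3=1.67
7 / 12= 0.58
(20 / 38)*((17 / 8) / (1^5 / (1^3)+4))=17 / 76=0.22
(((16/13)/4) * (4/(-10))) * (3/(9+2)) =-24/715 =-0.03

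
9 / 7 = 1.29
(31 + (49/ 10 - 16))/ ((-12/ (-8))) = 199/ 15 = 13.27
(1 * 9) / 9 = 1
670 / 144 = 335 / 72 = 4.65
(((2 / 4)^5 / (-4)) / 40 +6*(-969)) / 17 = -342.00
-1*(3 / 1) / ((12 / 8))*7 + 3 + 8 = -3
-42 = -42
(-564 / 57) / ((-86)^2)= -47 / 35131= -0.00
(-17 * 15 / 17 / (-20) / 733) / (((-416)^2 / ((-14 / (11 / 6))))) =-63 / 1395350528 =-0.00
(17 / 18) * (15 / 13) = 85 / 78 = 1.09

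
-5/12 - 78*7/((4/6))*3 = -29489/12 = -2457.42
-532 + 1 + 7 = -524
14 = 14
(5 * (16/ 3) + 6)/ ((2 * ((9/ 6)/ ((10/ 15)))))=196/ 27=7.26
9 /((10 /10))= 9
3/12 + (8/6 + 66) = 811/12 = 67.58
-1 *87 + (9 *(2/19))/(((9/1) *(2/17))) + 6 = -1522/19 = -80.11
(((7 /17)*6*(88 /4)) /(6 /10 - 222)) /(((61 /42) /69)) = -495880 /42517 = -11.66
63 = 63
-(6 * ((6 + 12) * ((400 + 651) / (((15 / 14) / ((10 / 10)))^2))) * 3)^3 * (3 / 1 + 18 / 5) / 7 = -1922647928280229269504 / 78125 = -24609893481986934.65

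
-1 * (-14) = 14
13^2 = 169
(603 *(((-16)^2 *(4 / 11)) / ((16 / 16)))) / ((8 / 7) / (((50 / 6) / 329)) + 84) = 1286400 / 2959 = 434.74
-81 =-81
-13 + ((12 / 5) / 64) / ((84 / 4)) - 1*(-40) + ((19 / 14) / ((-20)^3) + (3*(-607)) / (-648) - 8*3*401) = -29012825113 / 3024000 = -9594.19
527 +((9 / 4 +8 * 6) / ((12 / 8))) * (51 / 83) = 547.58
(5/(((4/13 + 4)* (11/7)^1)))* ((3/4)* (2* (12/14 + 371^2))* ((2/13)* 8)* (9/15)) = 8671437/77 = 112616.06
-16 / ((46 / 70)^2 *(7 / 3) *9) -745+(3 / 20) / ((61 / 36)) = -361417226 / 484035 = -746.68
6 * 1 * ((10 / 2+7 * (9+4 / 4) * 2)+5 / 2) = 885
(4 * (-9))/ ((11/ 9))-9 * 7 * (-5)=3141/ 11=285.55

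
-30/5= -6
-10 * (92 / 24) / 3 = -115 / 9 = -12.78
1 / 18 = 0.06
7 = 7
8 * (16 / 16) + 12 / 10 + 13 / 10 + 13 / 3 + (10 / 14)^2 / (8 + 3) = 48121 / 3234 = 14.88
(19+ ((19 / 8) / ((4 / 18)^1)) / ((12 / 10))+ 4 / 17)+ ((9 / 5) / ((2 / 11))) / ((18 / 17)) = 101977 / 2720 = 37.49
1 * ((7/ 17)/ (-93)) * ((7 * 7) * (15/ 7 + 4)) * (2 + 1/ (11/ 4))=-54782/ 17391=-3.15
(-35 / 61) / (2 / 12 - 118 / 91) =19110 / 37637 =0.51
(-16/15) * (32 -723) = 11056/15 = 737.07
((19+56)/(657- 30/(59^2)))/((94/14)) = 609175/35829463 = 0.02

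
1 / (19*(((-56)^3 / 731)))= -731 / 3336704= -0.00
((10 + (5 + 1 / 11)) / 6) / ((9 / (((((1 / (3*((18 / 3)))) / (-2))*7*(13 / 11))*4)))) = -7553 / 29403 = -0.26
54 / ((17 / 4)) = 216 / 17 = 12.71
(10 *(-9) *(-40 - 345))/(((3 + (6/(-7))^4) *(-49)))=-565950/2833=-199.77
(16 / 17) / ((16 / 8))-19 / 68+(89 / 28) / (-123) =2420 / 14637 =0.17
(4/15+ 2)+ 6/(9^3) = 2764/1215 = 2.27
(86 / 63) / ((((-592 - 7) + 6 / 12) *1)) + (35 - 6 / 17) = 44414155 / 1281987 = 34.64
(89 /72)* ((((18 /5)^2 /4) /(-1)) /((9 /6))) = -267 /100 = -2.67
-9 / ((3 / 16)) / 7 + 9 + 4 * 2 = 71 / 7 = 10.14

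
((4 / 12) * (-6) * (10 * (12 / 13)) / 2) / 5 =-24 / 13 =-1.85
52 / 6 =26 / 3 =8.67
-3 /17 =-0.18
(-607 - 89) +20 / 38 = -13214 / 19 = -695.47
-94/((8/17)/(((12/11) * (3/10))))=-7191/110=-65.37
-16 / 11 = -1.45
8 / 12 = 2 / 3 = 0.67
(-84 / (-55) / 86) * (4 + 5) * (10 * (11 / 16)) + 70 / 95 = 5999 / 3268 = 1.84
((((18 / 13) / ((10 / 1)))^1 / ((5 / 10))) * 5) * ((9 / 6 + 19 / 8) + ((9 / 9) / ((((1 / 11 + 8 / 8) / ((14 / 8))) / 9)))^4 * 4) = 25627138281 / 106496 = 240639.44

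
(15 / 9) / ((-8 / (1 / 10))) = -1 / 48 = -0.02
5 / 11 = 0.45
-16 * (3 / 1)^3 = -432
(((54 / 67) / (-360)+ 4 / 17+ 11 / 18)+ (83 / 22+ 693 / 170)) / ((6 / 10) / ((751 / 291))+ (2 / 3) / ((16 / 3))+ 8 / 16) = 29447384398 / 2904610599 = 10.14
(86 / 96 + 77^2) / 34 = 174.41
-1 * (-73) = 73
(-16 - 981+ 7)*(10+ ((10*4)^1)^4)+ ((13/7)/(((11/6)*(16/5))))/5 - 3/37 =-57764270441205/22792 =-2534409900.02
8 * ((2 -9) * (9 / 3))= -168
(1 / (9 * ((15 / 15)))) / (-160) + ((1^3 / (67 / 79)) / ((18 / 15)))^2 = 2078837 / 2154720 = 0.96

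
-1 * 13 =-13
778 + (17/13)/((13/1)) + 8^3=218027/169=1290.10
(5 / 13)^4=625 / 28561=0.02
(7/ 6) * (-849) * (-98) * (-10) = -970690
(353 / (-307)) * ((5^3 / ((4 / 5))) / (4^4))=-220625 / 314368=-0.70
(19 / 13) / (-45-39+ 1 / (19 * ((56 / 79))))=-20216 / 1160861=-0.02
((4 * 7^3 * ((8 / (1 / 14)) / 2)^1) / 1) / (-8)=-9604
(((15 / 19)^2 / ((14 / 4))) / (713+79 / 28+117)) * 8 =1600 / 935351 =0.00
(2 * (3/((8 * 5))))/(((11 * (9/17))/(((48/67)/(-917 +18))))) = -68/3312815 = -0.00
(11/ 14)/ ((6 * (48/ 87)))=319/ 1344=0.24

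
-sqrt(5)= -2.24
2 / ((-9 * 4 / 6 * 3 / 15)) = -5 / 3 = -1.67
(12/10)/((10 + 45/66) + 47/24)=1584/16685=0.09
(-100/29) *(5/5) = -100/29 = -3.45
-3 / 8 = -0.38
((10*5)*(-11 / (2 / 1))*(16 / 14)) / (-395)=440 / 553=0.80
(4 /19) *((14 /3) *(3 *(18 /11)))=1008 /209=4.82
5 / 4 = 1.25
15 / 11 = 1.36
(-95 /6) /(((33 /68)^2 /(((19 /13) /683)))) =-4173160 /29007693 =-0.14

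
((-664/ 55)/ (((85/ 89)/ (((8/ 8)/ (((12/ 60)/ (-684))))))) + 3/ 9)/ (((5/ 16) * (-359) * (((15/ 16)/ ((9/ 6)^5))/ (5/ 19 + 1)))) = -628642565568/ 159440875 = -3942.79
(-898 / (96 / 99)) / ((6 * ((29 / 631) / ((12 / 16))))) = -9349527 / 3712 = -2518.73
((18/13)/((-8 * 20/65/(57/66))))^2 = 29241/123904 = 0.24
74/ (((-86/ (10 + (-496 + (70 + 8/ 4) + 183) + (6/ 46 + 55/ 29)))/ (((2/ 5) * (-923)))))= -2086284590/ 28681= -72741.00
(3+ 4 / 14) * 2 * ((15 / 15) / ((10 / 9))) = 207 / 35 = 5.91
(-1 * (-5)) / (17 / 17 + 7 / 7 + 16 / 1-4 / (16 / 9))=20 / 63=0.32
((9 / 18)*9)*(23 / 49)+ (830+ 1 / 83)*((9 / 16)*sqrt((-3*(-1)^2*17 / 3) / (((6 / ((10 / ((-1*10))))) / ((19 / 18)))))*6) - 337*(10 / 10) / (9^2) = -16259 / 7938+ 206673*sqrt(969) / 1328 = 4842.44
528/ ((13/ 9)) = 4752/ 13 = 365.54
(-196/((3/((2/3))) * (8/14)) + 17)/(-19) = 533/171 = 3.12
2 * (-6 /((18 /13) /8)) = -208 /3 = -69.33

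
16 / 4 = 4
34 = 34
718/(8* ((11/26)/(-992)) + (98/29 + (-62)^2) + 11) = 67130128/360742713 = 0.19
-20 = -20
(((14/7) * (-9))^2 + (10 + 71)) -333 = 72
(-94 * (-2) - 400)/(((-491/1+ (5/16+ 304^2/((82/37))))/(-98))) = 0.50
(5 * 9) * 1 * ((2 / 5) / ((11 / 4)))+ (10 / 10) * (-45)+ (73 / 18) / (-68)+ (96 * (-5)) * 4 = -26369435 / 13464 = -1958.51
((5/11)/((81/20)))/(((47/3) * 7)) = 100/97713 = 0.00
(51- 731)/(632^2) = -85/49928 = -0.00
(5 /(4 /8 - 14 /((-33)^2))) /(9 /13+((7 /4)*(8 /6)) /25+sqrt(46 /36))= -5422131000 /444156881+1150256250*sqrt(46) /444156881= 5.36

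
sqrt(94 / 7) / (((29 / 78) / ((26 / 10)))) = 25.63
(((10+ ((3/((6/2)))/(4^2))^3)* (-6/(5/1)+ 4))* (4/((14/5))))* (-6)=-122883/512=-240.01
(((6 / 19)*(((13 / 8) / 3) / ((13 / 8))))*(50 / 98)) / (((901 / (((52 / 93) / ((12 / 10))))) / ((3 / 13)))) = 0.00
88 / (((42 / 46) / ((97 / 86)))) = 98164 / 903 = 108.71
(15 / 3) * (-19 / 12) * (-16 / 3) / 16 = 2.64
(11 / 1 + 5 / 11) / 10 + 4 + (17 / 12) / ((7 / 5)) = 28447 / 4620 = 6.16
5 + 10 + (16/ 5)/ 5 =391/ 25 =15.64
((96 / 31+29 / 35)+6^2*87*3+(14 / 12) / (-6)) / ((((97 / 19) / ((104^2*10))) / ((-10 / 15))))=-75451510603456 / 568323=-132761670.04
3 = 3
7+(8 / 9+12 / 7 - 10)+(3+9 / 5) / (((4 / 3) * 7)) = 37 / 315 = 0.12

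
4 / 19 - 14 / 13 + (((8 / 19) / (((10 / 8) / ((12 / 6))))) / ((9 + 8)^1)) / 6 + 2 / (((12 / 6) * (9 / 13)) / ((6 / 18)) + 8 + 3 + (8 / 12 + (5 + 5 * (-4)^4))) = -1371213949 / 1597677510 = -0.86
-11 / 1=-11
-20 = -20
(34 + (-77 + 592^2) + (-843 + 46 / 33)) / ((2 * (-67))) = -2608.80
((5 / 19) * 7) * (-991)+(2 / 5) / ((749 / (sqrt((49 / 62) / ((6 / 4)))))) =-34685 / 19+2 * sqrt(93) / 49755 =-1825.53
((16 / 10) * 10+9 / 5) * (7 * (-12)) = -7476 / 5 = -1495.20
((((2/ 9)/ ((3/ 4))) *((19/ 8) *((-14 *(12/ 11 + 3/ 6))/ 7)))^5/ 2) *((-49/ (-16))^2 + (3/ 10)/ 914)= -263.91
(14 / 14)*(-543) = -543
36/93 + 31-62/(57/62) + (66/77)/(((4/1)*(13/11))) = -11535635/321594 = -35.87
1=1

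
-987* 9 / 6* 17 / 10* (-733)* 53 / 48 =651847371 / 320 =2037023.03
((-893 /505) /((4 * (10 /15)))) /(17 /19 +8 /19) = -50901 /101000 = -0.50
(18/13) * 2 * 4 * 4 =44.31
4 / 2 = 2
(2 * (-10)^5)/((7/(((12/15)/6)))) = -80000/21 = -3809.52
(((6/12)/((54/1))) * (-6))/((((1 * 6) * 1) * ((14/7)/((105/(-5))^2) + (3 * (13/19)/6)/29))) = -26999/47622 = -0.57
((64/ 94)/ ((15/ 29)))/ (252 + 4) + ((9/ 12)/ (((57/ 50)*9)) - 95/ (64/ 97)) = -370103551/ 2571840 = -143.91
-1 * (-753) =753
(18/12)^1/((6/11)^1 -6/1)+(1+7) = 309/40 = 7.72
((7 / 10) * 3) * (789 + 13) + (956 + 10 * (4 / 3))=2653.53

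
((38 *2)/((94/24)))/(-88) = -114/517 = -0.22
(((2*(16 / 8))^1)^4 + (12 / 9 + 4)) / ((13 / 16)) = 12544 / 39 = 321.64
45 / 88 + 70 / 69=9265 / 6072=1.53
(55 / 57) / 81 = 55 / 4617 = 0.01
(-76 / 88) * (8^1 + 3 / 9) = -475 / 66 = -7.20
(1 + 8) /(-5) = -9 /5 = -1.80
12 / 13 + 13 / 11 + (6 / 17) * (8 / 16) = 5546 / 2431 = 2.28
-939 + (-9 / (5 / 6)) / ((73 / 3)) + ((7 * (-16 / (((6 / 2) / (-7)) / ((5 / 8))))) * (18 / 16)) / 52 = -71054301 / 75920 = -935.91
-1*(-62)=62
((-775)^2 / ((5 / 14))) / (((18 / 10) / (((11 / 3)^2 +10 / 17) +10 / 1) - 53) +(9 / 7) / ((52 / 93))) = -363048595000 / 10928837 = -33219.33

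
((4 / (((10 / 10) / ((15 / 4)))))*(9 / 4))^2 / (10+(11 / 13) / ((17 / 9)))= 4027725 / 36944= 109.02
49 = 49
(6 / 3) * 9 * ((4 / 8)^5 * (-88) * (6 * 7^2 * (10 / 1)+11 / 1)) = -292149 / 2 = -146074.50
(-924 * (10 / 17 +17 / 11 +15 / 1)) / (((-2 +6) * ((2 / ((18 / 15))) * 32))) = -74.21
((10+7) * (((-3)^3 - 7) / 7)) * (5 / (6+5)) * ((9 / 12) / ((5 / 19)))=-16473 / 154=-106.97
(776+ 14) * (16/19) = 12640/19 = 665.26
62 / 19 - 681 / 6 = -4189 / 38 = -110.24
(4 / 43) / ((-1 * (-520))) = 1 / 5590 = 0.00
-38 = -38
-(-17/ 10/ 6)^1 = 17/ 60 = 0.28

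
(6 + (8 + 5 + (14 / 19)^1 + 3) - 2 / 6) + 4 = 1505 / 57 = 26.40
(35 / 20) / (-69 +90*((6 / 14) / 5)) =-49 / 1716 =-0.03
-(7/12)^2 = -49/144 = -0.34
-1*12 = -12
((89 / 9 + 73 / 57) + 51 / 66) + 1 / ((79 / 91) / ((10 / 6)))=13.86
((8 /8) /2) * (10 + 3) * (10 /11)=65 /11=5.91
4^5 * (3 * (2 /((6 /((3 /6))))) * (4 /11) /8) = 256 /11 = 23.27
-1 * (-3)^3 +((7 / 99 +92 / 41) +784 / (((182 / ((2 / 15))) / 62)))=17129452 / 263835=64.92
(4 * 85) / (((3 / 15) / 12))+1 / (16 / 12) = 81603 / 4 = 20400.75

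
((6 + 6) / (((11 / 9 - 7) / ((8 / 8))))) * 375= -10125 / 13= -778.85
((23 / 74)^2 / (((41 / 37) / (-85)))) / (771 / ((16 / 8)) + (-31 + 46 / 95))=-4271675 / 204634198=-0.02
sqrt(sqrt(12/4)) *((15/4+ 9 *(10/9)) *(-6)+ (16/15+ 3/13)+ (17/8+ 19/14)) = -102.29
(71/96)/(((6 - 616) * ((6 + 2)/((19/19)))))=-71/468480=-0.00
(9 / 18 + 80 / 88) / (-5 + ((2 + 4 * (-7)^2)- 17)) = 31 / 3872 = 0.01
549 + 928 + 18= 1495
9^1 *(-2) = -18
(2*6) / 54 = 2 / 9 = 0.22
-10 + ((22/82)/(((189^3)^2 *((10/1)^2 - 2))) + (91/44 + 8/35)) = -155184110837816998631/20145286242117354780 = -7.70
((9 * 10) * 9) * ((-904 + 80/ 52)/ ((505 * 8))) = -237573/ 1313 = -180.94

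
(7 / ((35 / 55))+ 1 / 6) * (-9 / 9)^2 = 67 / 6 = 11.17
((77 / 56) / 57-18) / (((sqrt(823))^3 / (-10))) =40985 *sqrt(823) / 154431012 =0.01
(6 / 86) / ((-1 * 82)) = -0.00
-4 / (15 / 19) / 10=-38 / 75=-0.51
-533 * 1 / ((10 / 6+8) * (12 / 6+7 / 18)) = -28782 / 1247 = -23.08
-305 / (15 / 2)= -122 / 3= -40.67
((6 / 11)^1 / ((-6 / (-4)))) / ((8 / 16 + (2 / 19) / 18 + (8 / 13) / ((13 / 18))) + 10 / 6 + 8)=231192 / 7009189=0.03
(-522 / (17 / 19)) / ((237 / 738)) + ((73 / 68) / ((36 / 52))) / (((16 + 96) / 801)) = -1086370525 / 601664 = -1805.61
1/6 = 0.17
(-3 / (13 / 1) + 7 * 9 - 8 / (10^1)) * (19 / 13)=76532 / 845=90.57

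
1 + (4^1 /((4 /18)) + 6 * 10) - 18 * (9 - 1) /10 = 323 /5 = 64.60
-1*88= -88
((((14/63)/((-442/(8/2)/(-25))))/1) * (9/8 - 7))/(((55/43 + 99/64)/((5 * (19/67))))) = -153596000/1036386351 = -0.15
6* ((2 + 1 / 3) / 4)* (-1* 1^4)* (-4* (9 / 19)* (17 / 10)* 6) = 67.64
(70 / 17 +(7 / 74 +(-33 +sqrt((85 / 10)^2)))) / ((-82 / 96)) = 612528 / 25789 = 23.75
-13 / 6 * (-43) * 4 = 1118 / 3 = 372.67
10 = 10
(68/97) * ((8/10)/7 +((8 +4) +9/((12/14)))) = 53822/3395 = 15.85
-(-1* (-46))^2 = -2116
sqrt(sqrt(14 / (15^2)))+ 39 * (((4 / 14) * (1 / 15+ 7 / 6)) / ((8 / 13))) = 14^(1 / 4) * sqrt(15) / 15+ 6253 / 280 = 22.83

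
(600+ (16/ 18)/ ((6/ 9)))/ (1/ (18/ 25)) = 10824/ 25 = 432.96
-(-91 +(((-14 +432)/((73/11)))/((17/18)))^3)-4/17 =-566749969975985/1911240521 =-296535.14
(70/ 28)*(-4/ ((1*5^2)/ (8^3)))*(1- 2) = 1024/ 5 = 204.80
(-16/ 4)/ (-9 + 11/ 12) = 48/ 97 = 0.49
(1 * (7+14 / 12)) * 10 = 245 / 3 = 81.67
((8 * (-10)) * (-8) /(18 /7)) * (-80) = -179200 /9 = -19911.11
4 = 4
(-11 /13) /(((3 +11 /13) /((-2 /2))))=11 /50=0.22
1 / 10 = 0.10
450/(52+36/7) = 63/8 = 7.88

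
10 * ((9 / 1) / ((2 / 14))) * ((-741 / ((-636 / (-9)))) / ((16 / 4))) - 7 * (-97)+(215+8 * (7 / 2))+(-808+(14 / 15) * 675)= -384789 / 424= -907.52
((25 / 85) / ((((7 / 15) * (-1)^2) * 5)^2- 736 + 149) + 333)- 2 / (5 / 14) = 145656761 / 444890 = 327.40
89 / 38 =2.34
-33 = -33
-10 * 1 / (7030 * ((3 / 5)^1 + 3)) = -0.00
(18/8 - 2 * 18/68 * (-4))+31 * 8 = 17161/68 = 252.37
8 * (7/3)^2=392/9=43.56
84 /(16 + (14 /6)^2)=756 /193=3.92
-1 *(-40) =40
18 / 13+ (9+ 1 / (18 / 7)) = 2521 / 234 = 10.77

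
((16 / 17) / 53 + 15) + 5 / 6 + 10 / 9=275093 / 16218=16.96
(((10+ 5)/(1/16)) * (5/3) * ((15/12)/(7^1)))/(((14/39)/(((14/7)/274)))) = 1.45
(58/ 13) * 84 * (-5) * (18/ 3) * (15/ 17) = -2192400/ 221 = -9920.36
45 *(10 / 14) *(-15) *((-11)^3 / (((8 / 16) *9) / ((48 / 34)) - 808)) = -71874000 / 90139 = -797.37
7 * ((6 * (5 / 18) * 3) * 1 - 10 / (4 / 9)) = -245 / 2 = -122.50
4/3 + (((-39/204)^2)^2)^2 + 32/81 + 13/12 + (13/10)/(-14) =3523816563844816243/1296057784417320960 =2.72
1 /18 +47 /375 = 407 /2250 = 0.18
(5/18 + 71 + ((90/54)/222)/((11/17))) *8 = 2089064/3663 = 570.32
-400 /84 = -100 /21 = -4.76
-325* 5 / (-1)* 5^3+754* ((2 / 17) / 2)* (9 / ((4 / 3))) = 6916429 / 34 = 203424.38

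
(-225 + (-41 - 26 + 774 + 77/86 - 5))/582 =41099/50052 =0.82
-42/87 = -14/29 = -0.48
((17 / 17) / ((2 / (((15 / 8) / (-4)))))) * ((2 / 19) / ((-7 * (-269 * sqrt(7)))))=-15 * sqrt(7) / 8014048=-0.00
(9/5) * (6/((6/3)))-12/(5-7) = 57/5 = 11.40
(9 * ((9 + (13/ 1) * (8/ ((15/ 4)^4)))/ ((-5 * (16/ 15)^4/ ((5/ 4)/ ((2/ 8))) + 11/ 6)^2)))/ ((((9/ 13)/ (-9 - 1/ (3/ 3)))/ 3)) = -38085614775000/ 2976029809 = -12797.46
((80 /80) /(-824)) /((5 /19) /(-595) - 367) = 2261 /683745312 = 0.00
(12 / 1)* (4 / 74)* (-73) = -1752 / 37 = -47.35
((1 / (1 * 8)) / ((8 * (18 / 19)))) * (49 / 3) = 0.27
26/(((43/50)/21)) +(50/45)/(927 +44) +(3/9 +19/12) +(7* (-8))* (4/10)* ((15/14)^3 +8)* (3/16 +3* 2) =-473194180091/736522920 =-642.47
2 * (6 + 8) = 28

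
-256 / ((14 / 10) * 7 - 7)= -640 / 7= -91.43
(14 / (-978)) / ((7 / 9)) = -3 / 163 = -0.02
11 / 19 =0.58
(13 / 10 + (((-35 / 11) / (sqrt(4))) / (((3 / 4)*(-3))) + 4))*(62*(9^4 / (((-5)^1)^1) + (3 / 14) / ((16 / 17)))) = -90298611671 / 184800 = -488628.85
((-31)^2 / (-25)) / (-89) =961 / 2225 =0.43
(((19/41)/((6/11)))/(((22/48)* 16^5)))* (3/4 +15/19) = 117/42991616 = 0.00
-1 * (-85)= 85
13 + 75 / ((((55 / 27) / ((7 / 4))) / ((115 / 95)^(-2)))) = 56.97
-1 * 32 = -32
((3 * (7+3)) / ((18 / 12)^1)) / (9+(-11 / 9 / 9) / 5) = 4050 / 1817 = 2.23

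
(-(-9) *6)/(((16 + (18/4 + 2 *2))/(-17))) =-37.47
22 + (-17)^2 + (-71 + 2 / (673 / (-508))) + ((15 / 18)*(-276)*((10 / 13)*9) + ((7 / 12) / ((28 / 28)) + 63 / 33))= -1560601915 / 1154868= -1351.32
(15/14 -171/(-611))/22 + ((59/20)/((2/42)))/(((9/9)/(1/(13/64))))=287030019/940940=305.05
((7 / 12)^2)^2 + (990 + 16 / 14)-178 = 118046119 / 145152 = 813.26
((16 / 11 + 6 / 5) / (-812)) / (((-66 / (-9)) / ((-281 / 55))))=61539 / 27019300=0.00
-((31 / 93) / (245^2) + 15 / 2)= -2701127 / 360150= -7.50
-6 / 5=-1.20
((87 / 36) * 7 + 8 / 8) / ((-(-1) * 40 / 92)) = 989 / 24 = 41.21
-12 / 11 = -1.09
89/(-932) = -89/932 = -0.10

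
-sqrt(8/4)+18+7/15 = 277/15 - sqrt(2) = 17.05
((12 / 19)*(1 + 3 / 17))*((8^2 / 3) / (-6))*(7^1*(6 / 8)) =-4480 / 323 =-13.87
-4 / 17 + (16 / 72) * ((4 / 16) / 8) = -0.23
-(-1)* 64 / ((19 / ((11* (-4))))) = -2816 / 19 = -148.21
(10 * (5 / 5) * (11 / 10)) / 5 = 11 / 5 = 2.20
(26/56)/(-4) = -13/112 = -0.12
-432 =-432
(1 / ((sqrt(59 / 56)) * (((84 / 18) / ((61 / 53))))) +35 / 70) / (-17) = -1 / 34-183 * sqrt(826) / 372113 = -0.04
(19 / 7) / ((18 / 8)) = 1.21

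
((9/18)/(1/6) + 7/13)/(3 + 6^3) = 46/2847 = 0.02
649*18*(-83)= -969606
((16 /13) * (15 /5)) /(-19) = -48 /247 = -0.19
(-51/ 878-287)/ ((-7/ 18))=2268333/ 3073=738.15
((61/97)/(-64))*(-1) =61/6208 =0.01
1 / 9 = 0.11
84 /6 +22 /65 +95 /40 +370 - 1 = 200571 /520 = 385.71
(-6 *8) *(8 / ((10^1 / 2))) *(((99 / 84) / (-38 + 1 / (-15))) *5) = 47520 / 3997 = 11.89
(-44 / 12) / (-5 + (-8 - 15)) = 11 / 84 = 0.13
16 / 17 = 0.94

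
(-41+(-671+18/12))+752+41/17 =1493/34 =43.91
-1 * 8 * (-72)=576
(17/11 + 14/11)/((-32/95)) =-2945/352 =-8.37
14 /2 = 7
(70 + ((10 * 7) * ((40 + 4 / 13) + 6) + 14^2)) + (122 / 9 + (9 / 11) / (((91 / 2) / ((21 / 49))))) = 222051238 / 63063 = 3521.10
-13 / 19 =-0.68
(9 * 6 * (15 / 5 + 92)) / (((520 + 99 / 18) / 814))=8351640 / 1051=7946.37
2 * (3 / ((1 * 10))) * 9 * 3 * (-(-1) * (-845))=-13689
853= 853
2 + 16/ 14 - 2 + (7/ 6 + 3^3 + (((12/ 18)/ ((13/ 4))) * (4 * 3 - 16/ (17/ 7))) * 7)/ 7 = 8323/ 1326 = 6.28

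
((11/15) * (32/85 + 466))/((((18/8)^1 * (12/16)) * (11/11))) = 2325664/11475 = 202.67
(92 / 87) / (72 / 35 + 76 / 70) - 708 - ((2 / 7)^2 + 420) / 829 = -27529621202 / 38874297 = -708.17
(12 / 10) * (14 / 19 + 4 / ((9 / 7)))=1316 / 285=4.62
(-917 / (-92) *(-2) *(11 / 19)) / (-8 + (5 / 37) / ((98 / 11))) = 18287731 / 12652461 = 1.45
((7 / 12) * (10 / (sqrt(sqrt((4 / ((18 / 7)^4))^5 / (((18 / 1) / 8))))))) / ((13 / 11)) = 120.15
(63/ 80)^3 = 0.49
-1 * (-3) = 3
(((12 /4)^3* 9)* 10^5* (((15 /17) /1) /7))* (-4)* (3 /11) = -3341482.05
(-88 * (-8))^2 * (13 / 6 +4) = 9168896 / 3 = 3056298.67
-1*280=-280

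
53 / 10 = 5.30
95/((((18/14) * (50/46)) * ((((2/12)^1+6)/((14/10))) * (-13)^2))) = 42826/468975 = 0.09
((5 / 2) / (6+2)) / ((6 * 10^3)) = 1 / 19200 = 0.00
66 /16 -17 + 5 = -63 /8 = -7.88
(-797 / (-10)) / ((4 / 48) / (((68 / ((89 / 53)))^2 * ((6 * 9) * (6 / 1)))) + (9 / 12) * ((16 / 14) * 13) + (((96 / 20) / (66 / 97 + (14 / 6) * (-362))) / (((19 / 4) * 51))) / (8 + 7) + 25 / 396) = 1129839779142342576000 / 158857841042071480469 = 7.11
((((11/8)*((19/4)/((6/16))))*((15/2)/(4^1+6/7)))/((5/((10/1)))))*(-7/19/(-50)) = 539/1360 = 0.40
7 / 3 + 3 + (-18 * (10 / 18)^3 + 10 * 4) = 3422 / 81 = 42.25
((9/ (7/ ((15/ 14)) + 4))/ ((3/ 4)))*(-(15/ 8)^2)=-10125/ 2528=-4.01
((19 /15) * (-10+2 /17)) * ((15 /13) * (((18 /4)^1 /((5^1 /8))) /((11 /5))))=-114912 /2431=-47.27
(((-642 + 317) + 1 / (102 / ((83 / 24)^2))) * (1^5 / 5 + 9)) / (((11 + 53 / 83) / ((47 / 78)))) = -74460380411 / 481178880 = -154.75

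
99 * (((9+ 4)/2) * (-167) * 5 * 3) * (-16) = 25791480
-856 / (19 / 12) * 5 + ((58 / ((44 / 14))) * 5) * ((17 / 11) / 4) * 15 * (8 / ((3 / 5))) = 10177690 / 2299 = 4427.01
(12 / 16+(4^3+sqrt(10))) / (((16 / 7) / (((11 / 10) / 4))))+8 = 77 * sqrt(10) / 640+40423 / 2560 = 16.17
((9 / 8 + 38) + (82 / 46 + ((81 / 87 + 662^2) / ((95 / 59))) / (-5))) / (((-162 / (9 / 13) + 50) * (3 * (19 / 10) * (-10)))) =-137866337743 / 26582884800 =-5.19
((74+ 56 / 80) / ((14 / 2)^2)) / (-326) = -747 / 159740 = -0.00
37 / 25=1.48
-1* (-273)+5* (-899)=-4222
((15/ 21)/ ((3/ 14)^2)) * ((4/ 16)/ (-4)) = -35/ 36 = -0.97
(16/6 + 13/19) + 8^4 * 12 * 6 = 16810175/57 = 294915.35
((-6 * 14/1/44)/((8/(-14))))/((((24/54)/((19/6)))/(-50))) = -209475/176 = -1190.20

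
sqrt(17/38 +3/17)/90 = sqrt(260338)/58140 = 0.01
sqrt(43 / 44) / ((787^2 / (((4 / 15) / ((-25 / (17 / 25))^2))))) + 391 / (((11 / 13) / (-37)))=-188071 / 11 + 578*sqrt(473) / 39920267578125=-17097.36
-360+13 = -347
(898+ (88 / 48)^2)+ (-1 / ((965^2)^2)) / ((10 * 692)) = 48680684243685481241 / 54007970438925000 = 901.36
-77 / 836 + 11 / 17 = 717 / 1292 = 0.55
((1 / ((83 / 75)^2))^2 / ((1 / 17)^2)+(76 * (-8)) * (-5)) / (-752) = -153417436465 / 35688657392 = -4.30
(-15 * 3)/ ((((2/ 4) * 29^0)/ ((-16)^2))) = -23040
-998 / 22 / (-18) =499 / 198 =2.52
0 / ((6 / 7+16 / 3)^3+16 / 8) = 0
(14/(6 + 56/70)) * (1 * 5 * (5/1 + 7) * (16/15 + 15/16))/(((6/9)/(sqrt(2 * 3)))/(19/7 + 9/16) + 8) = 61222211505/1978098784-129747345 * sqrt(6)/989049392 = 30.63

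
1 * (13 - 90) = -77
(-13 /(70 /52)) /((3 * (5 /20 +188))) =-1352 /79065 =-0.02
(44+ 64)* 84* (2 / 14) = 1296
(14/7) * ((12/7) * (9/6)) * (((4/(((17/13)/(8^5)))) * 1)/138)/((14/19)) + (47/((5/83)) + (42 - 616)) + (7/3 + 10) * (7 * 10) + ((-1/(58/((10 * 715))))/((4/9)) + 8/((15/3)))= 5863.15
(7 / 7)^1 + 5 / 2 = 7 / 2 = 3.50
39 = 39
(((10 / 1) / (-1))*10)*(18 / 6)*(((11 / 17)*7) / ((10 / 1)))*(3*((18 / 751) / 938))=-8910 / 855389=-0.01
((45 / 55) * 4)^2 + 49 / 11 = 1835 / 121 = 15.17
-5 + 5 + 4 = 4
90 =90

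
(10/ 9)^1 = 10/ 9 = 1.11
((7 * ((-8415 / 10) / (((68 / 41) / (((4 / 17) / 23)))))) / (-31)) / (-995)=-0.00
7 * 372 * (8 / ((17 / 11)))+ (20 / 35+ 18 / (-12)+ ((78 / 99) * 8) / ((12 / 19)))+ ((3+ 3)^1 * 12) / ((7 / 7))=319514401 / 23562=13560.58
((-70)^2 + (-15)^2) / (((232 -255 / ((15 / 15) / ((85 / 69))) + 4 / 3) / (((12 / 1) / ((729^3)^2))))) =-18860 / 3719011519025644887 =-0.00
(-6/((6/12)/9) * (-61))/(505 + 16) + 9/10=70569/5210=13.54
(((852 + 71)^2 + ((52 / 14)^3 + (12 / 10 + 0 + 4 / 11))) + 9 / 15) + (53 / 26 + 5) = 417892302427 / 490490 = 851989.44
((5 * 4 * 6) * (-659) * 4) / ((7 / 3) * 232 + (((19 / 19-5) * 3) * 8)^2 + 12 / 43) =-10201320 / 314683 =-32.42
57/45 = 19/15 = 1.27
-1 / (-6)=1 / 6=0.17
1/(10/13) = 13/10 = 1.30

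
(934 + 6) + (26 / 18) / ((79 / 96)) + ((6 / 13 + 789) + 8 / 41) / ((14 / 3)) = 1964739209 / 1768494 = 1110.97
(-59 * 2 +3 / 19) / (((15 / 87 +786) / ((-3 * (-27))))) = -5259411 / 433181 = -12.14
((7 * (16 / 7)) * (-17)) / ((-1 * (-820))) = -68 / 205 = -0.33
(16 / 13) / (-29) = -0.04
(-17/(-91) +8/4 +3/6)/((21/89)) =14507/1274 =11.39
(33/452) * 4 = 0.29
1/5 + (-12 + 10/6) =-10.13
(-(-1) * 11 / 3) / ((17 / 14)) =154 / 51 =3.02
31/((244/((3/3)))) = 31/244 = 0.13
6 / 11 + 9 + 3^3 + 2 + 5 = 479 / 11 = 43.55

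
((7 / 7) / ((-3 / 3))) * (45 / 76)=-45 / 76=-0.59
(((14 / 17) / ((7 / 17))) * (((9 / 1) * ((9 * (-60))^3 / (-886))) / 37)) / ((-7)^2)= 1417176000 / 803159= 1764.50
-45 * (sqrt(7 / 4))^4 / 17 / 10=-441 / 544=-0.81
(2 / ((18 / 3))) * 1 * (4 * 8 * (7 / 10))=112 / 15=7.47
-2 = -2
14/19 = 0.74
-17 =-17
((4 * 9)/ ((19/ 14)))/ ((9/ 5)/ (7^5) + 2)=42353640/ 3193501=13.26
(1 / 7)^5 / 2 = 1 / 33614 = 0.00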